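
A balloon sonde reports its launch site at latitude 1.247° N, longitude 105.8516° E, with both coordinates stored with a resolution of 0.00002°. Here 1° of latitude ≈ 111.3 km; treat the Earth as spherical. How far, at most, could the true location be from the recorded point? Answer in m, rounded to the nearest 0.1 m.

With a 0.00002° grid the true value lies within half a step, ±0.00002°/2 = ±1e-05°, of the stored one.
N–S: 1e-05° × 111300 m/° = 1.113 m.
E–W at 1.247°: 1e-05° × 111300 × cos 1.247° = 1e-05 × 111300 × 0.9998 ≈ 1.11274 m.
The two errors are perpendicular, so the maximum displacement is √(1.113² + 1.11274²) ≈ 1.57383 m.

1.6 m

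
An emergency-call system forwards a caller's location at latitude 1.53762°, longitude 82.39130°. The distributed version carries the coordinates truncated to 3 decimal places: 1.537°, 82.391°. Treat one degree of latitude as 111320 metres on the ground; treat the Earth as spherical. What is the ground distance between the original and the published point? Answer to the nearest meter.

The latitude changed by +0.00062° and the longitude by +0.00030°.
N–S: 0.00062° × 111320 m/° = 69.0184 m.
East–west at this latitude: 0.00030° × 111320 × cos 1.537° ≈ 0.00030 × 111280 = 33.384 m.
Combined displacement = (69.0184² + 33.384²)^½ ≈ 76.6683 m.

77 meters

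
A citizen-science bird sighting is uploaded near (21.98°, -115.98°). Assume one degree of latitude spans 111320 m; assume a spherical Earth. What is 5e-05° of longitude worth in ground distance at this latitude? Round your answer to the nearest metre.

5e-05° of longitude at 21.98° is 5e-05 × 111320 × cos 21.98° ≈ 5e-05 × 103229 = 5.16143 m.

5 metres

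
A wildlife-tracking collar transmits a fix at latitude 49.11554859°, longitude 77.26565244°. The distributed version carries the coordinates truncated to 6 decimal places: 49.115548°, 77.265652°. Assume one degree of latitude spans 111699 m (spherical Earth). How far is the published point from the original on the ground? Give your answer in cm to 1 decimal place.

The latitude changed by +0.00000059° and the longitude by +0.00000044°.
N–S: 0.00000059° × 111699 m/° = 0.0659024 m.
E–W at 49.1155°: 0.00000044° × 111699 × cos 49.1155° = 0.00000044 × 111699 × 0.6545 ≈ 0.0321688 m.
Distance: √(0.0659024² + 0.0321688²) ≈ 0.0733346 m.
That is 0.0733346 m = 7.3335 cm.

7.3 cm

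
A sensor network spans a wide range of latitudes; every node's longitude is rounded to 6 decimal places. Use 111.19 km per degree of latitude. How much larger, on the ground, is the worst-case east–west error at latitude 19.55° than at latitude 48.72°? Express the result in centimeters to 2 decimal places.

Rounding to 6 decimal places leaves the longitude within ±5e-07° of the true value.
At 19.55°: 5e-07° × 111190 × cos 19.55° = 5e-07 × 111190 × 0.9423 ≈ 0.05239 m.
At 48.72°: 5e-07° × 111190 × cos 48.72° = 5e-07 × 111190 × 0.6597 ≈ 0.036678 m.
So the lower-latitude error exceeds the higher by 0.05239 − 0.036678 = 0.015712 m.
That is 0.0157117 m = 1.5712 cm.

1.57 centimeters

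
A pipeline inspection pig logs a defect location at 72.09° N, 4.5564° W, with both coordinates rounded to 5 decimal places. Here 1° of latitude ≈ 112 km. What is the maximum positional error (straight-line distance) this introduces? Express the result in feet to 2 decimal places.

1.92 feet

Rounding to 5 decimal places leaves each coordinate within ±5e-06° of the true value.
N–S: 5e-06° × 112000 m/° = 0.56 m.
Longitude error → 5e-06 × 112000 × cos 72.09° = 5e-06 × 112000 × 0.3075 ≈ 0.172213 m.
Worst case both components are at the extreme and orthogonal: √(0.56² + 0.172213²) ≈ 0.585882 m.
Converting: 0.585882 m × 3.2808 ft/m ≈ 1.9222 ft.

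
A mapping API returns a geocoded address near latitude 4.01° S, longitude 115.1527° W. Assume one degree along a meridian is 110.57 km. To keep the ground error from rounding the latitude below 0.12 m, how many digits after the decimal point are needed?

6 decimal places

One degree of latitude covers 110570 m.
N decimal places → at most half a unit in the last place, 0.5 × 10⁻ᴺ° = 110570/2 × 10⁻ᴺ m.
Setting 55285 × 10⁻ᴺ ≤ 0.12 gives 10ᴺ ≥ 4.607e+05, i.e. N ≥ 5.66.
At 5 places the error can reach 0.553 m, but 6 places keeps it to 0.0553 m.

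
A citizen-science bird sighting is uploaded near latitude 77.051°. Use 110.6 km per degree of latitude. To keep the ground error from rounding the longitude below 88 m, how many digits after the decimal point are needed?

3 decimal places

At 77.051° one degree of longitude covers 110600 × cos 77.051° ≈ 110600 × 0.2241 ≈ 24783.7 m.
N decimal places → at most half a unit in the last place, 0.5 × 10⁻ᴺ° = 24783.7/2 × 10⁻ᴺ m.
Need 0.5 × 24783.7 × 10⁻ᴺ ≤ 88 → 10⁻ᴺ ≤ 7.101e-03, so N ≥ 2.15.
At 2 places the error can reach 124 m, but 3 places keeps it to 12.4 m.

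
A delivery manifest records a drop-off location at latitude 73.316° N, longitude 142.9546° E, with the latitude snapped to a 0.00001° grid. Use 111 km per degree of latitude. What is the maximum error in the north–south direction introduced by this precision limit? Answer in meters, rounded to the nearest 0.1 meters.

0.6 meters

With a 0.00001° grid the true value lies within half a step, ±0.00001°/2 = ±5e-06°, of the stored one.
So the N–S error is at most 5e-06 × 111000 = 0.555 m.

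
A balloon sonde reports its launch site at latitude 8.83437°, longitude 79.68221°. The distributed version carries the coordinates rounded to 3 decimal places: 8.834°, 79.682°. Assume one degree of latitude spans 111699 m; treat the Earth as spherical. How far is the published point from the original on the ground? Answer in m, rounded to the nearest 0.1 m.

47.4 m

Δlat = 8.83437 − 8.834 = +0.00037°; Δlon = 79.68221 − 79.682 = +0.00021°.
North–south shift: 0.00037 × 111699 = 41.3286 m.
E–W at 8.834°: 0.00021° × 111699 × cos 8.834° = 0.00021 × 111699 × 0.9881 ≈ 23.1785 m.
Distance: √(41.3286² + 23.1785²) ≈ 47.3846 m.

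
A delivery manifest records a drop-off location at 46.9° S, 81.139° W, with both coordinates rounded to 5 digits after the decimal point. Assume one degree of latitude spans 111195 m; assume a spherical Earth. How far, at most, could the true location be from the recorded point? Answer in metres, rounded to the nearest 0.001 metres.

Rounding to 5 decimal places leaves each coordinate within ±5e-06° of the true value.
N–S: 5e-06° × 111195 m/° = 0.555975 m.
East–west component at 46.9°: 5e-06° × 111195 × cos 46.9° ≈ 5e-06 × 75976.6 ≈ 0.379883 m.
The two errors are perpendicular, so the maximum displacement is √(0.555975² + 0.379883²) ≈ 0.673364 m.

0.673 metres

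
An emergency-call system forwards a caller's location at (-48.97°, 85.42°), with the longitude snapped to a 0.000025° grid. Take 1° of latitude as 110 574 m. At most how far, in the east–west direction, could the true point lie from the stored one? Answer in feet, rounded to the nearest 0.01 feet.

With a 0.000025° grid the true value lies within half a step, ±0.000025°/2 = ±1.25e-05°, of the stored one.
Parallels shrink by cos φ, so at 48.97° a degree of longitude is 110574 × 0.6565 ≈ 72586.8 m.
Maximum E–W displacement: 1.25e-05 × 72586.8 = 0.907334 m.
Converting: 0.907334 m × 3.2808 ft/m ≈ 2.9768 ft.

2.98 feet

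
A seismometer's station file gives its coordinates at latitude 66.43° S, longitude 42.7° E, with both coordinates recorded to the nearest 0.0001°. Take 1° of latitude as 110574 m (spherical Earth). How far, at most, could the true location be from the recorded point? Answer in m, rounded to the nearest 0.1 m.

6.0 m

Rounding to 4 decimal places leaves each coordinate within ±5e-05° of the true value.
North–south component: 5e-05° × 110574 = 5.5287 m.
E–W at 66.43°: 5e-05° × 110574 × cos 66.43° = 5e-05 × 110574 × 0.3999 ≈ 2.21076 m.
The two errors are perpendicular, so the maximum displacement is √(5.5287² + 2.21076²) ≈ 5.95432 m.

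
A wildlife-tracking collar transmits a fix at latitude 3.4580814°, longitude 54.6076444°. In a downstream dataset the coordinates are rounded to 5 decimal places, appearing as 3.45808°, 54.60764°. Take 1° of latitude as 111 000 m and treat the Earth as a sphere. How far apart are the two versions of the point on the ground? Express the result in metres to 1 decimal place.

0.5 metres

The latitude changed by +0.0000014° and the longitude by +0.0000044°.
North–south shift: 0.0000014 × 111000 = 0.1554 m.
East–west at this latitude: 0.0000044° × 111000 × cos 3.45808° ≈ 0.0000044 × 110798 = 0.487511 m.
Combined displacement = (0.1554² + 0.487511²)^½ ≈ 0.511679 m.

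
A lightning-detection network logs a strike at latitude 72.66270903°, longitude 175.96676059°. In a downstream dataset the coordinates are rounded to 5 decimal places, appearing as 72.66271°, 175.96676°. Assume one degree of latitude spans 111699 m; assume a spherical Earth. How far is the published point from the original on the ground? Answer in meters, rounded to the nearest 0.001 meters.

0.110 meters

The latitude changed by -0.00000097° and the longitude by +0.00000059°.
North–south shift: -0.00000097 × 111699 = -0.108348 m.
E–W at 72.6627°: 0.00000059° × 111699 × cos 72.6627° = 0.00000059 × 111699 × 0.2980 ≈ 0.0196387 m.
Distance: √(0.108348² + 0.0196387²) ≈ 0.110113 m.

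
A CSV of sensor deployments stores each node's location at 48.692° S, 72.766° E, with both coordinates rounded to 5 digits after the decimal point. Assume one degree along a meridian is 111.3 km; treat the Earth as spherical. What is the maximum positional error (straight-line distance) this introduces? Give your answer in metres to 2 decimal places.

Rounding to 5 decimal places leaves each coordinate within ±5e-06° of the true value.
Latitude error → 5e-06 × 111300 = 0.5565 m along the meridian.
Longitude error → 5e-06 × 111300 × cos 48.692° = 5e-06 × 111300 × 0.6601 ≈ 0.367349 m.
Worst case both components are at the extreme and orthogonal: √(0.5565² + 0.367349²) ≈ 0.666812 m.

0.67 metres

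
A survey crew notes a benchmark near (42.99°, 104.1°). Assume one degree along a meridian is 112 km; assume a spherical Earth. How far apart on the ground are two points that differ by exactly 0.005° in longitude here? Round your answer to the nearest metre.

410 metres

0.005° of longitude at 42.99° is 0.005 × 112000 × cos 42.99° ≈ 0.005 × 81924.9 = 409.625 m.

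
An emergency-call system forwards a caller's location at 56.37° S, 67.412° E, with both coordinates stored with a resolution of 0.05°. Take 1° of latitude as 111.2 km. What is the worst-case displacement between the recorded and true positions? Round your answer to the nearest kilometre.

With a 0.05° grid the true value lies within half a step, ±0.05°/2 = ±0.025°, of the stored one.
N–S: 0.025° × 111200 m/° = 2780 m.
E–W at 56.37°: 0.025° × 111200 × cos 56.37° = 0.025 × 111200 × 0.5538 ≈ 1539.64 m.
Combining orthogonally: (2780² + 1539.64²)^½ ≈ 3177.88 m.
That is 3177.88 m = 3.1779 km.

3 kilometres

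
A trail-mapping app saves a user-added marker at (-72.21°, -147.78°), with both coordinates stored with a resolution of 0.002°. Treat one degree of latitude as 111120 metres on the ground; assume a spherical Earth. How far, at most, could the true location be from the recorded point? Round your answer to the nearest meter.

116 meters

With a 0.002° grid the true value lies within half a step, ±0.002°/2 = ±0.001°, of the stored one.
Latitude error → 0.001 × 111120 = 111.12 m along the meridian.
East–west component at 72.21°: 0.001° × 111120 × cos 72.21° ≈ 0.001 × 33950.4 ≈ 33.9504 m.
Worst case both components are at the extreme and orthogonal: √(111.12² + 33.9504²) ≈ 116.191 m.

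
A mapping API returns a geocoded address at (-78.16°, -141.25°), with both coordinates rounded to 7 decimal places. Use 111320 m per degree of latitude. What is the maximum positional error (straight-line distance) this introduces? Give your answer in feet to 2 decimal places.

Rounding to 7 decimal places leaves each coordinate within ±5e-08° of the true value.
Latitude error → 5e-08 × 111320 = 0.005566 m along the meridian.
E–W at 78.16°: 5e-08° × 111320 × cos 78.16° = 5e-08 × 111320 × 0.2052 ≈ 0.00114203 m.
The two errors are perpendicular, so the maximum displacement is √(0.005566² + 0.00114203²) ≈ 0.00568195 m.
Converting: 0.00568195 m × 3.2808 ft/m ≈ 0.018642 ft.

0.02 feet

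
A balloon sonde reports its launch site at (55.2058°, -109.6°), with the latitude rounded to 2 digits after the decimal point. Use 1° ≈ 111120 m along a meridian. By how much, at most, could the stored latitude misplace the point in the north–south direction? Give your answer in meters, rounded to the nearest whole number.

Rounding to 2 decimal places leaves the latitude within ±0.005° of the true value.
So the N–S error is at most 0.005 × 111120 = 555.6 m.

556 meters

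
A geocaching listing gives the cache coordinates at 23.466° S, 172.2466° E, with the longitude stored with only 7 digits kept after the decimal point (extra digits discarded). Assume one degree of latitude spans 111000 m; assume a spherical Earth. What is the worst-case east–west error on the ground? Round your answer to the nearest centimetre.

1 centimetres

Truncating at 7 decimal places can drop up to a full unit in the last place, so the longitude may be off by as much as 1e-07°.
At latitude 23.466° a degree of longitude spans 111000 m × cos 23.466° = 111000 × 0.9173 ≈ 101820 m.
East–west error: 1e-07° × 101820 m/° ≈ 0.010182 m.
That is 0.010182 m = 1.0182 cm.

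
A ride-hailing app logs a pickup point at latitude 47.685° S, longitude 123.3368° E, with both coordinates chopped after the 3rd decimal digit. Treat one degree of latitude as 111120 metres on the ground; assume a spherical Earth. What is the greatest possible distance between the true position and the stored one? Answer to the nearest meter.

Truncating at 3 decimal places can drop up to a full unit in the last place, so each coordinate may be off by as much as 0.001°.
N–S: 0.001° × 111120 m/° = 111.12 m.
East–west component at 47.685°: 0.001° × 111120 × cos 47.685° ≈ 0.001 × 74806.7 ≈ 74.8067 m.
Worst case both components are at the extreme and orthogonal: √(111.12² + 74.8067²) ≈ 133.954 m.

134 meters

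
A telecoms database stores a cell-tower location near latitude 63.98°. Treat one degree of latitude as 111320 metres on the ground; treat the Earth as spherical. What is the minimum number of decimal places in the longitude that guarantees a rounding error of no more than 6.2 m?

At 63.98° one degree of longitude covers 111320 × cos 63.98° ≈ 111320 × 0.4387 ≈ 48834.4 m.
N decimal places → at most half a unit in the last place, 0.5 × 10⁻ᴺ° = 48834.4/2 × 10⁻ᴺ m.
Setting 24417.2 × 10⁻ᴺ ≤ 6.2 gives 10ᴺ ≥ 3938, i.e. N ≥ 3.60.
N = 3 would give 24.4 m (too coarse); N = 4 gives 2.44 m ≤ 6.2 m.

4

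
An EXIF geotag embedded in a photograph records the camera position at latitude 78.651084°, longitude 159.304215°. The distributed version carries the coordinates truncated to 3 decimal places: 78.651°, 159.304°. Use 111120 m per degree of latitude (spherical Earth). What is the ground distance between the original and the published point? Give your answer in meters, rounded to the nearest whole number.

10 meters

Δlat = 78.651084 − 78.651 = +0.000084°; Δlon = 159.304215 − 159.304 = +0.000215°.
N–S: 0.000084° × 111120 m/° = 9.33408 m.
East–west at this latitude: 0.000215° × 111120 × cos 78.651° ≈ 0.000215 × 21866.7 = 4.70134 m.
Combined displacement = (9.33408² + 4.70134²)^½ ≈ 10.4512 m.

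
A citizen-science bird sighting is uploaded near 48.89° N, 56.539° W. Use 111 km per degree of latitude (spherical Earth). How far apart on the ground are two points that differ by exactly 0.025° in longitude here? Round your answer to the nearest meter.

1825 meters

One degree of longitude here spans 111000 × cos 48.89° = 111000 × 0.6575 ≈ 72983.3 m; 0.025° of that is 1824.58 m.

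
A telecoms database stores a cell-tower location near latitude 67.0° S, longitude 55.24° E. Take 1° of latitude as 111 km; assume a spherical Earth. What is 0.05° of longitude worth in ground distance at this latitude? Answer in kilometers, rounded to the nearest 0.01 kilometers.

At 67° a degree of longitude is 111000 × cos 67° ≈ 43371.2 m, so 0.05° corresponds to 2168.56 m.
That is 2168.56 m = 2.1686 km.

2.17 kilometers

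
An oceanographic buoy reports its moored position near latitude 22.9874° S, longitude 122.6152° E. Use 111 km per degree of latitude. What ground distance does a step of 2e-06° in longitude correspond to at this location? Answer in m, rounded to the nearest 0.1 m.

0.2 m

One degree of longitude here spans 111000 × cos 22.9874° = 111000 × 0.9206 ≈ 102186 m; 2e-06° of that is 0.204371 m.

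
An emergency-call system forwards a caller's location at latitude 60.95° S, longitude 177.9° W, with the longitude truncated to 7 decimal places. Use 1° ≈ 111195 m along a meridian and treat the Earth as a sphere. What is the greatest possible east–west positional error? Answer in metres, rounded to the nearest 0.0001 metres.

0.0054 metres

Truncating at 7 decimal places can drop up to a full unit in the last place, so the longitude may be off by as much as 1e-07°.
One degree of longitude at 60.95° is 111195 × cos 60.95° ≈ 111195 × 0.4856 = 53993.3 m.
Maximum E–W displacement: 1e-07 × 53993.3 = 0.00539933 m.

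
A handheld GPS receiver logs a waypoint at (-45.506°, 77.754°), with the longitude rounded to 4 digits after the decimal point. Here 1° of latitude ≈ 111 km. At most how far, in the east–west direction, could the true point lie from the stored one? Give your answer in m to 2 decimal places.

3.89 m

Rounding to 4 decimal places leaves the longitude within ±5e-05° of the true value.
At latitude 45.506° a degree of longitude spans 111000 m × cos 45.506° = 111000 × 0.7008 ≈ 77792.6 m.
East–west error: 5e-05° × 77792.6 m/° ≈ 3.88963 m.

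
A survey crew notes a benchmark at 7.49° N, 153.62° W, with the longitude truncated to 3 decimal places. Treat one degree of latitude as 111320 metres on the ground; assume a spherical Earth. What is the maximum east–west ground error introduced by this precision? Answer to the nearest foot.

Truncating at 3 decimal places can drop up to a full unit in the last place, so the longitude may be off by as much as 0.001°.
At latitude 7.49° a degree of longitude spans 111320 m × cos 7.49° = 111320 × 0.9915 ≈ 110370 m.
East–west error: 0.001° × 110370 m/° ≈ 110.37 m.
Converting: 110.37 m × 3.2808 ft/m ≈ 362.11 ft.

362 feet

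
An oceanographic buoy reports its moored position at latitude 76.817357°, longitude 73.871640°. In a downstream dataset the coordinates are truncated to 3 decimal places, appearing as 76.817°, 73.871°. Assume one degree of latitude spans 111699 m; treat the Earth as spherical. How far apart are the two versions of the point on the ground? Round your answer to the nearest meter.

43 meters

The latitude changed by +0.000357° and the longitude by +0.000640°.
North–south shift: 0.000357 × 111699 = 39.8765 m.
E–W at 76.817°: 0.000640° × 111699 × cos 76.817° = 0.000640 × 111699 × 0.2281 ≈ 16.3035 m.
Combined displacement = (39.8765² + 16.3035²)^½ ≈ 43.0807 m.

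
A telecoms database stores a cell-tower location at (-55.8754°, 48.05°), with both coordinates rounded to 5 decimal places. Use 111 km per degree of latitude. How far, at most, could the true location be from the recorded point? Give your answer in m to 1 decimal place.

0.6 m

Rounding to 5 decimal places leaves each coordinate within ±5e-06° of the true value.
Latitude error → 5e-06 × 111000 = 0.555 m along the meridian.
East–west component at 55.8754°: 5e-06° × 111000 × cos 55.8754° ≈ 5e-06 × 62270.4 ≈ 0.311352 m.
Combining orthogonally: (0.555² + 0.311352²)^½ ≈ 0.636369 m.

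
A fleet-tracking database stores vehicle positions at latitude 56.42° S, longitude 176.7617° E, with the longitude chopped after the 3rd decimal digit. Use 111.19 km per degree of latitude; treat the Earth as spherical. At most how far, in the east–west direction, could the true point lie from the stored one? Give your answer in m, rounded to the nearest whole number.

61 m

Truncating at 3 decimal places can drop up to a full unit in the last place, so the longitude may be off by as much as 0.001°.
Parallels shrink by cos φ, so at 56.42° a degree of longitude is 111190 × 0.5531 ≈ 61499.3 m.
So at most 0.001° × 61499.3 ≈ 61.4993 m east–west.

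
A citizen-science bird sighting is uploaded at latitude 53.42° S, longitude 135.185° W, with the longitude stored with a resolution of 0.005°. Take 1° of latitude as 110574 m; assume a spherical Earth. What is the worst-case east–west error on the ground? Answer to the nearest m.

With a 0.005° grid the true value lies within half a step, ±0.005°/2 = ±0.0025°, of the stored one.
One degree of longitude at 53.42° is 110574 × cos 53.42° ≈ 110574 × 0.5959 = 65896 m.
So at most 0.0025° × 65896 ≈ 164.74 m east–west.

165 m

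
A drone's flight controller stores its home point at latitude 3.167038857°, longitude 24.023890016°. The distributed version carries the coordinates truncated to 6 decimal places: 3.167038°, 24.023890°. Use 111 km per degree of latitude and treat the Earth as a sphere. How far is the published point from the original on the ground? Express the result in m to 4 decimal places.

Δlat = 3.167038857 − 3.167038 = +0.000000857°; Δlon = 24.023890016 − 24.023890 = +0.000000016°.
N–S: 0.000000857° × 111000 m/° = 0.095127 m.
E–W at 3.16704°: 0.000000016° × 111000 × cos 3.16704° = 0.000000016 × 111000 × 0.9985 ≈ 0.00177329 m.
Combined displacement = (0.095127² + 0.00177329²)^½ ≈ 0.0951435 m.

0.0951 m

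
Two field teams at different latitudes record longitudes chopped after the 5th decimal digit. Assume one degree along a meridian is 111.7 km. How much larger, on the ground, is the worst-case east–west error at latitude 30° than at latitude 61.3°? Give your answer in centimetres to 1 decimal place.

43.1 centimetres

Truncating at 5 decimal places can drop up to a full unit in the last place, so the longitude may be off by as much as 1e-05°.
At 30°: 1e-05° × 111700 × cos 30° = 1e-05 × 111700 × 0.8660 ≈ 0.96735 m.
At 61.3°: 1e-05° × 111700 × cos 61.3° = 1e-05 × 111700 × 0.4802 ≈ 0.53641 m.
So the lower-latitude error exceeds the higher by 0.96735 − 0.53641 = 0.43094 m.
That is 0.430941 m = 43.094 cm.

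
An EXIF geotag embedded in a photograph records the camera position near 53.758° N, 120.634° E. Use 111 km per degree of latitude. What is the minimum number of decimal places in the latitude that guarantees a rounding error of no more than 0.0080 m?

One degree of latitude covers 111000 m.
With N decimal places the half-ulp bound is 0.5·10⁻ᴺ°, or 0.5·10⁻ᴺ × 111000 m on the ground.
Setting 55500 × 10⁻ᴺ ≤ 0.0080 gives 10ᴺ ≥ 6.938e+06, i.e. N ≥ 6.84.
N = 6 would give 0.0555 m (too coarse); N = 7 gives 0.00555 m ≤ 0.0080 m.

7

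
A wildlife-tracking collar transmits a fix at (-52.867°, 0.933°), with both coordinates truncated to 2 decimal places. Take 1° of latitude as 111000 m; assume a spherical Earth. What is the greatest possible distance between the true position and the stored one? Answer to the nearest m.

Truncating at 2 decimal places can drop up to a full unit in the last place, so each coordinate may be off by as much as 0.01°.
North–south component: 0.01° × 111000 = 1110 m.
E–W at 52.867°: 0.01° × 111000 × cos 52.867° = 0.01 × 111000 × 0.6037 ≈ 670.071 m.
Worst case both components are at the extreme and orthogonal: √(1110² + 670.071²) ≈ 1296.57 m.

1297 m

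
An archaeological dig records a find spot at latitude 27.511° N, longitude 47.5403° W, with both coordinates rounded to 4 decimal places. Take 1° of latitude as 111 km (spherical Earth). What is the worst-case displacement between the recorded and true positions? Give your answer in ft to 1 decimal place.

24.3 ft

Rounding to 4 decimal places leaves each coordinate within ±5e-05° of the true value.
North–south component: 5e-05° × 111000 = 5.55 m.
Longitude error → 5e-05 × 111000 × cos 27.511° = 5e-05 × 111000 × 0.8869 ≈ 4.92242 m.
The two errors are perpendicular, so the maximum displacement is √(5.55² + 4.92242²) ≈ 7.4184 m.
Converting: 7.4184 m × 3.2808 ft/m ≈ 24.339 ft.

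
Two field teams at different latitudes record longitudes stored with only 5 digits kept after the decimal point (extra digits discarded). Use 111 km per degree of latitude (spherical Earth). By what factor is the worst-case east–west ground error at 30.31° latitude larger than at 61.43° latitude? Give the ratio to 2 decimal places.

Truncating at 5 decimal places can drop up to a full unit in the last place, so the longitude may be off by as much as 1e-05°.
Error at 30.31° = 1e-05° × 111000 × cos 30.31° ≈ 1.11 × 0.8633 = 0.95827 m.
At 61.43°: 1e-05° × 111000 × cos 61.43° = 1e-05 × 111000 × 0.4782 ≈ 0.53084 m.
Ratio: 0.95827 / 0.53084 = cos 30.31° / cos 61.43° ≈ 1.8052.

1.81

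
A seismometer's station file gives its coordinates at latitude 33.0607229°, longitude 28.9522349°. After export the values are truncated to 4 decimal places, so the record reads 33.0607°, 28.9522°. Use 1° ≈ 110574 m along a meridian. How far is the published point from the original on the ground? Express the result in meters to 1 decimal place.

The latitude changed by +0.0000229° and the longitude by +0.0000349°.
North–south shift: 0.0000229 × 110574 = 2.53214 m.
E–W at 33.0607°: 0.0000349° × 110574 × cos 33.0607° = 0.0000349 × 110574 × 0.8381 ≈ 3.23423 m.
Distance: √(2.53214² + 3.23423²) ≈ 4.10755 m.

4.1 meters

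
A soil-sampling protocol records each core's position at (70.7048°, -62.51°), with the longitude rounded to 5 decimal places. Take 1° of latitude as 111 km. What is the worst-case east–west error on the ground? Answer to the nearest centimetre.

Rounding to 5 decimal places leaves the longitude within ±5e-06° of the true value.
At latitude 70.7048° a degree of longitude spans 111000 m × cos 70.7048° = 111000 × 0.3304 ≈ 36678.3 m.
So at most 5e-06° × 36678.3 ≈ 0.183392 m east–west.
That is 0.183392 m = 18.339 cm.

18 centimetres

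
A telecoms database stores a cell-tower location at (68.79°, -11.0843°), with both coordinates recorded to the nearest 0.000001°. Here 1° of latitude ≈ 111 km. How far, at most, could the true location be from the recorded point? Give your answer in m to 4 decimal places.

0.0590 m

Rounding to 6 decimal places leaves each coordinate within ±5e-07° of the true value.
North–south component: 5e-07° × 111000 = 0.0555 m.
East–west component at 68.79°: 5e-07° × 111000 × cos 68.79° ≈ 5e-07 × 40158.4 ≈ 0.0200792 m.
The two errors are perpendicular, so the maximum displacement is √(0.0555² + 0.0200792²) ≈ 0.0590205 m.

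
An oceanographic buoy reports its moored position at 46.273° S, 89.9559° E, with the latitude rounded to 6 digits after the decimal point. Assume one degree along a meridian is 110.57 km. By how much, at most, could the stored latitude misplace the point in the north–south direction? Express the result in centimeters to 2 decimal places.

5.53 centimeters

Rounding to 6 decimal places leaves the latitude within ±5e-07° of the true value.
North–south distance: 5e-07° × 110570 m/° = 0.055285 m.
That is 0.055285 m = 5.5285 cm.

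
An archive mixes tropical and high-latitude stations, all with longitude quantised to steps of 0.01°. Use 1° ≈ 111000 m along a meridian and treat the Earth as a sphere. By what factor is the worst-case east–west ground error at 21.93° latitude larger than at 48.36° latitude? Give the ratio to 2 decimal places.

1.40

With a 0.01° grid the true value lies within half a step, ±0.01°/2 = ±0.005°, of the stored one.
At 21.93°: 0.005° × 111000 × cos 21.93° = 0.005 × 111000 × 0.9276 ≈ 514.84 m.
Error at 48.36° = 0.005° × 111000 × cos 48.36° ≈ 555 × 0.6644 = 368.77 m.
Ratio: 514.84 / 368.77 = cos 21.93° / cos 48.36° ≈ 1.3961.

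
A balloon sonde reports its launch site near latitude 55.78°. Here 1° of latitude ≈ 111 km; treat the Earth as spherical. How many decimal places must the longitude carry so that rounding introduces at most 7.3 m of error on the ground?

At 55.78° one degree of longitude covers 111000 × cos 55.78° ≈ 111000 × 0.5624 ≈ 62423.3 m.
N decimal places → at most half a unit in the last place, 0.5 × 10⁻ᴺ° = 62423.3/2 × 10⁻ᴺ m.
Need 0.5 × 62423.3 × 10⁻ᴺ ≤ 7.3 → 10⁻ᴺ ≤ 2.339e-04, so N ≥ 3.63.
N = 3 would give 31.2 m (too coarse); N = 4 gives 3.12 m ≤ 7.3 m.

4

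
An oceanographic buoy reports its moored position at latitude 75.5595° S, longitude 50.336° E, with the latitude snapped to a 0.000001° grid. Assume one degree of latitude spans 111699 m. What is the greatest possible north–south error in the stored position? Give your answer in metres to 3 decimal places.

0.056 metres

With a 0.000001° grid the true value lies within half a step, ±0.000001°/2 = ±5e-07°, of the stored one.
North–south distance: 5e-07° × 111699 m/° = 0.0558495 m.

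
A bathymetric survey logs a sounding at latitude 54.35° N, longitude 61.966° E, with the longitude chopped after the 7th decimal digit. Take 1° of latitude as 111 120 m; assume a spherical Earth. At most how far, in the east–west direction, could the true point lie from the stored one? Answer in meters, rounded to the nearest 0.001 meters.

0.006 meters

Truncating at 7 decimal places can drop up to a full unit in the last place, so the longitude may be off by as much as 1e-07°.
One degree of longitude at 54.35° is 111120 × cos 54.35° ≈ 111120 × 0.5828 = 64764.3 m.
So at most 1e-07° × 64764.3 ≈ 0.00647643 m east–west.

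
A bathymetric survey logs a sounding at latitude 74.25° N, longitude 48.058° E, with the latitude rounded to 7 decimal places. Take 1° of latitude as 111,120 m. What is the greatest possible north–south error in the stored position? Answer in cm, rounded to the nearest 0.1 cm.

0.6 cm

Rounding to 7 decimal places leaves the latitude within ±5e-08° of the true value.
Along the meridian that is 5e-08° × 111120 m/° = 0.005556 m.
That is 0.005556 m = 0.5556 cm.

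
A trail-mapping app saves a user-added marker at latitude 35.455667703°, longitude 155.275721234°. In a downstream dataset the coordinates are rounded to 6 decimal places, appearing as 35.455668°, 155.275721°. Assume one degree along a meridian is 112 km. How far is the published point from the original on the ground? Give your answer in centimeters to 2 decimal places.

The latitude changed by -0.000000297° and the longitude by +0.000000234°.
N–S: -0.000000297° × 112000 m/° = -0.033264 m.
East–west at this latitude: 0.000000234° × 112000 × cos 35.4557° ≈ 0.000000234 × 91231.2 = 0.0213481 m.
Hypotenuse of the two orthogonal shifts: √(0.033264² + 0.0213481²) = 0.0395251 m.
That is 0.0395251 m = 3.9525 cm.

3.95 centimeters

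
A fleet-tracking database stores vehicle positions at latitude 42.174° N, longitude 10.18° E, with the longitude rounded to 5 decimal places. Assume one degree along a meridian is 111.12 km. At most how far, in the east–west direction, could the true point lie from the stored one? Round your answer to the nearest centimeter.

41 centimeters

Rounding to 5 decimal places leaves the longitude within ±5e-06° of the true value.
Parallels shrink by cos φ, so at 42.174° a degree of longitude is 111120 × 0.7411 ≈ 82352.1 m.
Maximum E–W displacement: 5e-06 × 82352.1 = 0.41176 m.
That is 0.41176 m = 41.176 cm.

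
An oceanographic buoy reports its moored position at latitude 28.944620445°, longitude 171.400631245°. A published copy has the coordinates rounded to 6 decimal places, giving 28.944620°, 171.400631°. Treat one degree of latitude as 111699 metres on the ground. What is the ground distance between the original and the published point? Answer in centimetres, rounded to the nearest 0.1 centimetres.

The latitude changed by +0.000000445° and the longitude by +0.000000245°.
N–S: 0.000000445° × 111699 m/° = 0.0497061 m.
East–west at this latitude: 0.000000245° × 111699 × cos 28.9446° ≈ 0.000000245 × 97746.4 = 0.0239479 m.
Distance: √(0.0497061² + 0.0239479²) ≈ 0.0551742 m.
That is 0.0551742 m = 5.5174 cm.

5.5 centimetres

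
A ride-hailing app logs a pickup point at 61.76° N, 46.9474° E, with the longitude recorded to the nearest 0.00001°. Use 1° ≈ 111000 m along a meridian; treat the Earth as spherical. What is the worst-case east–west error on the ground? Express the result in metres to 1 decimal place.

0.3 metres

Rounding to 5 decimal places leaves the longitude within ±5e-06° of the true value.
Parallels shrink by cos φ, so at 61.76° a degree of longitude is 111000 × 0.4732 ≈ 52521.4 m.
So at most 5e-06° × 52521.4 ≈ 0.262607 m east–west.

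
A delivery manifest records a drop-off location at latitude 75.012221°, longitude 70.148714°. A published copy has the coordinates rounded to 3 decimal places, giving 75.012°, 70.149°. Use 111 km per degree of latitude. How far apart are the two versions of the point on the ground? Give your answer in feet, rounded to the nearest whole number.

85 feet

Δlat = 75.012221 − 75.012 = +0.000221°; Δlon = 70.148714 − 70.149 = -0.000286°.
N–S: 0.000221° × 111000 m/° = 24.531 m.
East–west at this latitude: -0.000286° × 111000 × cos 75.012° ≈ -0.000286 × 28706.5 = -8.21005 m.
Combined displacement = (24.531² + 8.21005²)^½ ≈ 25.8684 m.
In feet: 25.8684 m ÷ 0.3048 ≈ 84.87 ft.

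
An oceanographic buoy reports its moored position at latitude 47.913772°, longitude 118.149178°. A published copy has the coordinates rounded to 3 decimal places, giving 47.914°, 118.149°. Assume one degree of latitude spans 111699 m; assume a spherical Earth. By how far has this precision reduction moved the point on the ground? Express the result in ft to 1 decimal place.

Δlat = 47.913772 − 47.914 = -0.000228°; Δlon = 118.149178 − 118.149 = +0.000178°.
North–south shift: -0.000228 × 111699 = -25.4674 m.
E–W at 47.914°: 0.000178° × 111699 × cos 47.914° = 0.000178 × 111699 × 0.6702 ≈ 13.3261 m.
Combined displacement = (25.4674² + 13.3261²)^½ ≈ 28.7432 m.
Converting: 28.7432 m × 3.2808 ft/m ≈ 94.302 ft.

94.3 ft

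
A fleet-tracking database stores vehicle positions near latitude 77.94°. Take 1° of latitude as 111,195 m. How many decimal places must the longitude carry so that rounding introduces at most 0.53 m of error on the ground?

At 77.94° one degree of longitude covers 111195 × cos 77.94° ≈ 111195 × 0.2089 ≈ 23232.6 m.
With N decimal places the half-ulp bound is 0.5·10⁻ᴺ°, or 0.5·10⁻ᴺ × 23232.6 m on the ground.
Setting 11616.3 × 10⁻ᴺ ≤ 0.53 gives 10ᴺ ≥ 2.192e+04, i.e. N ≥ 4.34.
At 4 places the error can reach 1.16 m, but 5 places keeps it to 0.116 m.

5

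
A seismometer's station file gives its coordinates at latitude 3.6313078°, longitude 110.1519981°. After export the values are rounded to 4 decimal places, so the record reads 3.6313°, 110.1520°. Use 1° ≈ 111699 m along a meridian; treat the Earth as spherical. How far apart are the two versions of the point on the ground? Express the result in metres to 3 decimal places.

0.897 metres

Δlat = 3.6313078 − 3.6313 = +0.0000078°; Δlon = 110.1519981 − 110.1520 = -0.0000019°.
N–S: 0.0000078° × 111699 m/° = 0.871252 m.
E–W at 3.6313°: -0.0000019° × 111699 × cos 3.6313° = -0.0000019 × 111699 × 0.9980 ≈ -0.211802 m.
Distance: √(0.871252² + 0.211802²) ≈ 0.896627 m.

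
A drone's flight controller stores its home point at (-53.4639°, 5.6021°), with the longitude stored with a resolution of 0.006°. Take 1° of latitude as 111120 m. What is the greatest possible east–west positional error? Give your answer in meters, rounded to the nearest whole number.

198 meters

With a 0.006° grid the true value lies within half a step, ±0.006°/2 = ±0.003°, of the stored one.
At latitude 53.4639° a degree of longitude spans 111120 m × cos 53.4639° = 111120 × 0.5953 ≈ 66153 m.
East–west error: 0.003° × 66153 m/° ≈ 198.459 m.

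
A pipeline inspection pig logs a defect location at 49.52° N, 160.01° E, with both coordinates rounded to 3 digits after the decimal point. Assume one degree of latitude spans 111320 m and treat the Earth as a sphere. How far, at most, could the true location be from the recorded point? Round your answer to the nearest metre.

Rounding to 3 decimal places leaves each coordinate within ±0.0005° of the true value.
Latitude error → 0.0005 × 111320 = 55.66 m along the meridian.
Longitude error → 0.0005 × 111320 × cos 49.52° = 0.0005 × 111320 × 0.6492 ≈ 36.1335 m.
Worst case both components are at the extreme and orthogonal: √(55.66² + 36.1335²) ≈ 66.3601 m.

66 metres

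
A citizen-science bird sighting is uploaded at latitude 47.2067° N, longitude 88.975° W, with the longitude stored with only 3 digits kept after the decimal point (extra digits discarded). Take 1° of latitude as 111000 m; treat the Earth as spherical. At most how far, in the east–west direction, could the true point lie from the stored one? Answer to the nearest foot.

Truncating at 3 decimal places can drop up to a full unit in the last place, so the longitude may be off by as much as 0.001°.
One degree of longitude at 47.2067° is 111000 × cos 47.2067° ≈ 111000 × 0.6794 = 75408.5 m.
East–west error: 0.001° × 75408.5 m/° ≈ 75.4085 m.
Converting: 75.4085 m × 3.2808 ft/m ≈ 247.4 ft.

247 feet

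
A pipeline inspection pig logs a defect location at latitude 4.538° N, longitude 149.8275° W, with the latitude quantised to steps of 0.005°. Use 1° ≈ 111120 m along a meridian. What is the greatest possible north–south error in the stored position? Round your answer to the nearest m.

278 m

With a 0.005° grid the true value lies within half a step, ±0.005°/2 = ±0.0025°, of the stored one.
So the N–S error is at most 0.0025 × 111120 = 277.8 m.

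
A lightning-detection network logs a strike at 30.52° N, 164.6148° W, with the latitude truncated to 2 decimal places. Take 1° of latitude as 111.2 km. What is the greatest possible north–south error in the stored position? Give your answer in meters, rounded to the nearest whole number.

1112 meters

Truncating at 2 decimal places can drop up to a full unit in the last place, so the latitude may be off by as much as 0.01°.
So the N–S error is at most 0.01 × 111200 = 1112 m.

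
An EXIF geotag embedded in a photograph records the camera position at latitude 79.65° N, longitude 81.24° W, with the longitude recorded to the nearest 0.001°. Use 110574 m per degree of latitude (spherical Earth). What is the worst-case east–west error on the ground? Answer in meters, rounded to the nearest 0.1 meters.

9.9 meters

Rounding to 3 decimal places leaves the longitude within ±0.0005° of the true value.
One degree of longitude at 79.65° is 110574 × cos 79.65° ≈ 110574 × 0.1797 = 19865.8 m.
Maximum E–W displacement: 0.0005 × 19865.8 = 9.9329 m.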